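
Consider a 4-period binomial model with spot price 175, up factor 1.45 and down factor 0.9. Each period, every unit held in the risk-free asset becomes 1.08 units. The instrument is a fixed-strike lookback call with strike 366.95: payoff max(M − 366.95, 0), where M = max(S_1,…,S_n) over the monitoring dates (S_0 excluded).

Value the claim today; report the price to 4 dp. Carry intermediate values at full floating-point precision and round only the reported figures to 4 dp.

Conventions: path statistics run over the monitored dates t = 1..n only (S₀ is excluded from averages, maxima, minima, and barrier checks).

No-arbitrage gives p* = (R−d)/(u−d) = 0.3273: enumerate every path, weight its payoff by its p*-probability, and discount by R^4.
Enumerate all 2^4 = 16 price paths (U = up ×1.45, D = down ×0.9); each path with k up-moves has probability p*^k·(1−p*)^(4−k).
DDDD: M=157.5000, payoff=0.0000, prob=0.204812
UDDD: M=253.7500, payoff=0.0000, prob=0.099638
DUDD: M=228.3750, payoff=0.0000, prob=0.099638
UUDD: M=367.9375, payoff=0.9875, prob=0.048473
DDUD: M=205.5375, payoff=0.0000, prob=0.099638
UDUD: M=331.1438, payoff=0.0000, prob=0.048473
DUUD: M=331.1438, payoff=0.0000, prob=0.048473
UUUD: M=533.5094, payoff=166.5594, prob=0.023581
DDDU: M=184.9837, payoff=0.0000, prob=0.099638
UDDU: M=298.0294, payoff=0.0000, prob=0.048473
DUDU: M=298.0294, payoff=0.0000, prob=0.048473
UUDU: M=480.1584, payoff=113.2084, prob=0.023581
DDUU: M=298.0294, payoff=0.0000, prob=0.048473
UDUU: M=480.1584, payoff=113.2084, prob=0.023581
DUUU: M=480.1584, payoff=113.2084, prob=0.023581
UUUU: M=773.5886, payoff=406.6386, prob=0.011472
Price = Σ prob·payoff / R^4 = 16.649339 / 1.360489 = 12.2378

price = 12.2378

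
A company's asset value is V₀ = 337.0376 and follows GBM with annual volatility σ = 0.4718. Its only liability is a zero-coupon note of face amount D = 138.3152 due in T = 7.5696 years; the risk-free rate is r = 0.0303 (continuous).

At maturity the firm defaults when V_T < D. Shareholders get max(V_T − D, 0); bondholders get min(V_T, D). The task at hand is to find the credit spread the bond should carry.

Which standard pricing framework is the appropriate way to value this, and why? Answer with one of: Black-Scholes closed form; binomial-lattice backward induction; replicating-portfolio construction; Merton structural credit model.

framework: Merton structural credit model

Key observation: assets follow a GBM and default happens iff V_T < 138.3152; valuing claims on that split (equity as a call, risky debt as the residual) is the structural model's definition.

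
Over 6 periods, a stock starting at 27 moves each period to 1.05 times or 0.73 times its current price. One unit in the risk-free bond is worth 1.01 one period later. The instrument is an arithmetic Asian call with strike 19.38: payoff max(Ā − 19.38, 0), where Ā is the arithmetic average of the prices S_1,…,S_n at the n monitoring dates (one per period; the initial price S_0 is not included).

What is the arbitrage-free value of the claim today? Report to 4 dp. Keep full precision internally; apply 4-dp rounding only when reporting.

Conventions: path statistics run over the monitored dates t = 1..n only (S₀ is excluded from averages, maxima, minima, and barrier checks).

No-arbitrage gives p* = (R−d)/(u−d) = 0.8750: enumerate every path, weight its payoff by its p*-probability, and discount by R^6.
Enumerate all 2^6 = 64 price paths (U = up ×1.05, D = down ×0.73); each path with k up-moves has probability p*^k·(1−p*)^(6−k).
DDDDDD: Ā=10.3254, payoff=0.0000, prob=0.000004
UDDDDD: Ā=14.8517, payoff=0.0000, prob=0.000027
DUDDDD: Ā=13.4117, payoff=0.0000, prob=0.000027
UUDDDD: Ā=19.2907, payoff=0.0000, prob=0.000187
DDUDDD: Ā=12.3605, payoff=0.0000, prob=0.000027
UDUDDD: Ā=17.7787, payoff=0.0000, prob=0.000187
DUUDDD: Ā=16.3387, payoff=0.0000, prob=0.000187
UUUDDD: Ā=23.5009, payoff=4.1209, prob=0.001308
DDDUDD: Ā=11.5931, payoff=0.0000, prob=0.000027
UDDUDD: Ā=16.6750, payoff=0.0000, prob=0.000187
DUDUDD: Ā=15.2350, payoff=0.0000, prob=0.000187
UUDUDD: Ā=21.9133, payoff=2.5333, prob=0.001308
DDUUDD: Ā=14.1838, payoff=0.0000, prob=0.000187
UDUUDD: Ā=20.4013, payoff=1.0213, prob=0.001308
DUUUDD: Ā=18.9613, payoff=0.0000, prob=0.001308
UUUUDD: Ā=27.2731, payoff=7.8931, prob=0.009159
DDDDUD: Ā=11.0329, payoff=0.0000, prob=0.000027
UDDDUD: Ā=15.8692, payoff=0.0000, prob=0.000187
DUDDUD: Ā=14.4292, payoff=0.0000, prob=0.000187
UUDDUD: Ā=20.7544, payoff=1.3744, prob=0.001308
DDUDUD: Ā=13.3780, payoff=0.0000, prob=0.000187
UDUDUD: Ā=19.2424, payoff=0.0000, prob=0.001308
DUUDUD: Ā=17.8024, payoff=0.0000, prob=0.001308
UUUDUD: Ā=25.6061, payoff=6.2261, prob=0.009159
DDDUUD: Ā=12.6107, payoff=0.0000, prob=0.000187
UDDUUD: Ā=18.1386, payoff=0.0000, prob=0.001308
DUDUUD: Ā=16.6986, payoff=0.0000, prob=0.001308
UUDUUD: Ā=24.0185, payoff=4.6385, prob=0.009159
DDUUUD: Ā=15.6474, payoff=0.0000, prob=0.001308
UDUUUD: Ā=22.5065, payoff=3.1265, prob=0.009159
DUUUUD: Ā=21.0665, payoff=1.6865, prob=0.009159
UUUUUD: Ā=30.3012, payoff=10.9212, prob=0.064114
DDDDDU: Ā=10.6240, payoff=0.0000, prob=0.000027
UDDDDU: Ā=15.2810, payoff=0.0000, prob=0.000187
DUDDDU: Ā=13.8410, payoff=0.0000, prob=0.000187
UUDDDU: Ā=19.9083, payoff=0.5283, prob=0.001308
DDUDDU: Ā=12.7898, payoff=0.0000, prob=0.000187
UDUDDU: Ā=18.3963, payoff=0.0000, prob=0.001308
DUUDDU: Ā=16.9563, payoff=0.0000, prob=0.001308
UUUDDU: Ā=24.3892, payoff=5.0092, prob=0.009159
DDDUDU: Ā=12.0225, payoff=0.0000, prob=0.000187
UDDUDU: Ā=17.2926, payoff=0.0000, prob=0.001308
DUDUDU: Ā=15.8526, payoff=0.0000, prob=0.001308
UUDUDU: Ā=22.8016, payoff=3.4216, prob=0.009159
DDUUDU: Ā=14.8014, payoff=0.0000, prob=0.001308
UDUUDU: Ā=21.2896, payoff=1.9096, prob=0.009159
DUUUDU: Ā=19.8496, payoff=0.4696, prob=0.009159
UUUUDU: Ā=28.5509, payoff=9.1709, prob=0.064114
DDDDUU: Ā=11.4623, payoff=0.0000, prob=0.000187
UDDDUU: Ā=16.4868, payoff=0.0000, prob=0.001308
DUDDUU: Ā=15.0468, payoff=0.0000, prob=0.001308
UUDDUU: Ā=21.6427, payoff=2.2627, prob=0.009159
DDUDUU: Ā=13.9956, payoff=0.0000, prob=0.001308
UDUDUU: Ā=20.1307, payoff=0.7507, prob=0.009159
DUUDUU: Ā=18.6907, payoff=0.0000, prob=0.009159
UUUDUU: Ā=26.8839, payoff=7.5039, prob=0.064114
DDDUUU: Ā=13.2283, payoff=0.0000, prob=0.001308
UDDUUU: Ā=19.0269, payoff=0.0000, prob=0.009159
DUDUUU: Ā=17.5869, payoff=0.0000, prob=0.009159
UUDUUU: Ā=25.2963, payoff=5.9163, prob=0.064114
DDUUUU: Ā=16.5357, payoff=0.0000, prob=0.009159
UDUUUU: Ā=23.7843, payoff=4.4043, prob=0.064114
DUUUUU: Ā=22.3443, payoff=2.9643, prob=0.064114
UUUUUU: Ā=32.1390, payoff=12.7590, prob=0.448795
Price = Σ prob·payoff / R^6 = 8.702244 / 1.061520 = 8.1979

price = 8.1979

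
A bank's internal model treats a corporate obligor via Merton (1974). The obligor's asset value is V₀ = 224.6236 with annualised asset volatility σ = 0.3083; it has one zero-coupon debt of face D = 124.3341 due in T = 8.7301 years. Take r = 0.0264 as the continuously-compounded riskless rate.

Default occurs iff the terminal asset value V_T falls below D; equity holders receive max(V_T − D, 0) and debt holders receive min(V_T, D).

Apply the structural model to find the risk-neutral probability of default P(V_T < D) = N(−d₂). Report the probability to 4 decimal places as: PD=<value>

Apply the equity-as-call identities (strike 124.3341, horizon 8.7301 years):
d₁ = [ln(V₀/D) + (r + σ²/2)T] / (σ√T)
   = [ln(224.6236/124.3341) + (0.0264 + 0.5·0.3083²)·8.7301] / (0.3083·√8.7301)
   = [0.591454 + 0.645368] / 0.910926 = 1.357763
d₂ = d₁ − σ√T = 1.357763 − 0.910926 = 0.446837
risk-neutral PD = N(−d₂) = N(-0.446837) = 0.327496

PD=0.3275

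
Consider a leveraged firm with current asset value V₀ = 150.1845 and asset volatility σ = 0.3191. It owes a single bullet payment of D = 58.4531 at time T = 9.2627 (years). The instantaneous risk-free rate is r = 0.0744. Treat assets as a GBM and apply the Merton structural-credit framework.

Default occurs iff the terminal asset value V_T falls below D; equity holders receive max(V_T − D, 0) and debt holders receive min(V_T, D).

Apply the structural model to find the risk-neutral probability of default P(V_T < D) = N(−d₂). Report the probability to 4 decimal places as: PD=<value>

PD=0.1159

Work the structural quantities from V₀ = 150.1845 against face 58.4531:
d₁ = [ln(V₀/D) + (r + σ²/2)T] / (σ√T)
   = [ln(150.1845/58.4531) + (0.0744 + 0.5·0.3191²)·9.2627] / (0.3191·√9.2627)
   = [0.943640 + 1.160731] / 0.971171 = 2.166839
d₂ = d₁ − σ√T = 2.166839 − 0.971171 = 1.195669
risk-neutral PD = N(−d₂) = N(-1.195669) = 0.115913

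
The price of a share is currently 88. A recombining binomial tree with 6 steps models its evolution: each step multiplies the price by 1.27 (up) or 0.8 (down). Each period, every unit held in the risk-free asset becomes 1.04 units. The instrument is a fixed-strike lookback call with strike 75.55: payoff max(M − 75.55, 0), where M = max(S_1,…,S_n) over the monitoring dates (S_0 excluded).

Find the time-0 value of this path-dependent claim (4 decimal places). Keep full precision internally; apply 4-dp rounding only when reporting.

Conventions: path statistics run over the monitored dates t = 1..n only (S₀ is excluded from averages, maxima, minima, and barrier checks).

price = 49.6337

Risk-neutral up-probability p* = (R−d)/(u−d) = (1.04−0.8)/(1.27−0.8) = 0.5106; the claim prices as the p*-weighted sum of path payoffs discounted by R^6.
Enumerate all 2^6 = 64 price paths (U = up ×1.27, D = down ×0.8); each path with k up-moves has probability p*^k·(1−p*)^(6−k).
DDDDDD: M=70.4000, payoff=0.0000, prob=0.013733
UDDDDD: M=111.7600, payoff=36.2100, prob=0.014331
DUDDDD: M=89.4080, payoff=13.8580, prob=0.014331
UUDDDD: M=141.9352, payoff=66.3852, prob=0.014954
DDUDDD: M=71.5264, payoff=0.0000, prob=0.014331
UDUDDD: M=113.5482, payoff=37.9982, prob=0.014954
DUUDDD: M=113.5482, payoff=37.9982, prob=0.014954
UUUDDD: M=180.2577, payoff=104.7077, prob=0.015604
DDDUDD: M=70.4000, payoff=0.0000, prob=0.014331
UDDUDD: M=111.7600, payoff=36.2100, prob=0.014954
DUDUDD: M=90.8385, payoff=15.2885, prob=0.014954
UUDUDD: M=144.2062, payoff=68.6562, prob=0.015604
DDUUDD: M=90.8385, payoff=15.2885, prob=0.014954
UDUUDD: M=144.2062, payoff=68.6562, prob=0.015604
DUUUDD: M=144.2062, payoff=68.6562, prob=0.015604
UUUUDD: M=228.9273, payoff=153.3773, prob=0.016282
DDDDUD: M=70.4000, payoff=0.0000, prob=0.014331
UDDDUD: M=111.7600, payoff=36.2100, prob=0.014954
DUDDUD: M=89.4080, payoff=13.8580, prob=0.014954
UUDDUD: M=141.9352, payoff=66.3852, prob=0.015604
DDUDUD: M=72.6708, payoff=0.0000, prob=0.014954
UDUDUD: M=115.3649, payoff=39.8149, prob=0.015604
DUUDUD: M=115.3649, payoff=39.8149, prob=0.015604
UUUDUD: M=183.1418, payoff=107.5918, prob=0.016282
DDDUUD: M=72.6708, payoff=0.0000, prob=0.014954
UDDUUD: M=115.3649, payoff=39.8149, prob=0.015604
DUDUUD: M=115.3649, payoff=39.8149, prob=0.015604
UUDUUD: M=183.1418, payoff=107.5918, prob=0.016282
DDUUUD: M=115.3649, payoff=39.8149, prob=0.015604
UDUUUD: M=183.1418, payoff=107.5918, prob=0.016282
DUUUUD: M=183.1418, payoff=107.5918, prob=0.016282
UUUUUD: M=290.7377, payoff=215.1877, prob=0.016990
DDDDDU: M=70.4000, payoff=0.0000, prob=0.014331
UDDDDU: M=111.7600, payoff=36.2100, prob=0.014954
DUDDDU: M=89.4080, payoff=13.8580, prob=0.014954
UUDDDU: M=141.9352, payoff=66.3852, prob=0.015604
DDUDDU: M=71.5264, payoff=0.0000, prob=0.014954
UDUDDU: M=113.5482, payoff=37.9982, prob=0.015604
DUUDDU: M=113.5482, payoff=37.9982, prob=0.015604
UUUDDU: M=180.2577, payoff=104.7077, prob=0.016282
DDDUDU: M=70.4000, payoff=0.0000, prob=0.014954
UDDUDU: M=111.7600, payoff=36.2100, prob=0.015604
DUDUDU: M=92.2919, payoff=16.7419, prob=0.015604
UUDUDU: M=146.5135, payoff=70.9635, prob=0.016282
DDUUDU: M=92.2919, payoff=16.7419, prob=0.015604
UDUUDU: M=146.5135, payoff=70.9635, prob=0.016282
DUUUDU: M=146.5135, payoff=70.9635, prob=0.016282
UUUUDU: M=232.5901, payoff=157.0401, prob=0.016990
DDDDUU: M=70.4000, payoff=0.0000, prob=0.014954
UDDDUU: M=111.7600, payoff=36.2100, prob=0.015604
DUDDUU: M=92.2919, payoff=16.7419, prob=0.015604
UUDDUU: M=146.5135, payoff=70.9635, prob=0.016282
DDUDUU: M=92.2919, payoff=16.7419, prob=0.015604
UDUDUU: M=146.5135, payoff=70.9635, prob=0.016282
DUUDUU: M=146.5135, payoff=70.9635, prob=0.016282
UUUDUU: M=232.5901, payoff=157.0401, prob=0.016990
DDDUUU: M=92.2919, payoff=16.7419, prob=0.015604
UDDUUU: M=146.5135, payoff=70.9635, prob=0.016282
DUDUUU: M=146.5135, payoff=70.9635, prob=0.016282
UUDUUU: M=232.5901, payoff=157.0401, prob=0.016990
DDUUUU: M=146.5135, payoff=70.9635, prob=0.016282
UDUUUU: M=232.5901, payoff=157.0401, prob=0.016990
DUUUUU: M=232.5901, payoff=157.0401, prob=0.016990
UUUUUU: M=369.2368, payoff=293.6868, prob=0.017729
Price = Σ prob·payoff / R^6 = 62.802512 / 1.265319 = 49.6337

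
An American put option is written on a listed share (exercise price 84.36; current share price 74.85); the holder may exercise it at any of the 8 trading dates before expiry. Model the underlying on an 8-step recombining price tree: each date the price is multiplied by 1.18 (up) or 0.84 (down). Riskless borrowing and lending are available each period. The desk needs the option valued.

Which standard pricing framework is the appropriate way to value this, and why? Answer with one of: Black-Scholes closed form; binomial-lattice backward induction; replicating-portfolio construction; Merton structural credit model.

framework: binomial-lattice backward induction

Key observation: the defining feature is the embedded early-exercise option across 8 discrete dates on the spot-74.85 tree; pricing the strike-84.36 put means working backward with an exercise test at every node.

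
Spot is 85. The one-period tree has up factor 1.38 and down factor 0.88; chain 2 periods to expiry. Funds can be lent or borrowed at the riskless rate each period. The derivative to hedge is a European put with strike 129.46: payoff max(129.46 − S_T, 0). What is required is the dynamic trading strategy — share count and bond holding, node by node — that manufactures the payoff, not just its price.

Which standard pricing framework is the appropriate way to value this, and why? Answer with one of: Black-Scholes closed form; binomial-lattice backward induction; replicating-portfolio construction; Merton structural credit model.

Key observation: the task asks for the hedge itself — share and bond holdings at every node of the 2-period tree on spot 85 with factors 1.38/0.88 — which is exactly what the replicating-portfolio construction produces.

framework: replicating-portfolio construction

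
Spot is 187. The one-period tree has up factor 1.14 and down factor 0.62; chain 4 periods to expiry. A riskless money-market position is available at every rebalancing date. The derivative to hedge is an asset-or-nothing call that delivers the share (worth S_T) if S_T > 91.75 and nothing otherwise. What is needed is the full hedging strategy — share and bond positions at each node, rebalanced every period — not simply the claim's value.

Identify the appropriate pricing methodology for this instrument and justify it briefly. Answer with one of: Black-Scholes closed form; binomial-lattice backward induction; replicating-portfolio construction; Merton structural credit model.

Key observation: the task asks for the hedge itself — share and bond holdings at every node of the 4-period tree on spot 187 with factors 1.14/0.62 — which is exactly what the replicating-portfolio construction produces.

framework: replicating-portfolio construction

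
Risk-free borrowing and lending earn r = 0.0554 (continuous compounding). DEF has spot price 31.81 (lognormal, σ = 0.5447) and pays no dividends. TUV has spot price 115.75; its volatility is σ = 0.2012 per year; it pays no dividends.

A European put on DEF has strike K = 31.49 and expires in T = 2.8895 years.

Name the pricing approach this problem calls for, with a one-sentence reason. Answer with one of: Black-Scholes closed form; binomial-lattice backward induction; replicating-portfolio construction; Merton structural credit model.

Key observation: the strike-31.49 put on DEF is European-exercise on a continuously-modelled lognormal underlying, so its value is a single closed-form evaluation.

framework: Black-Scholes closed form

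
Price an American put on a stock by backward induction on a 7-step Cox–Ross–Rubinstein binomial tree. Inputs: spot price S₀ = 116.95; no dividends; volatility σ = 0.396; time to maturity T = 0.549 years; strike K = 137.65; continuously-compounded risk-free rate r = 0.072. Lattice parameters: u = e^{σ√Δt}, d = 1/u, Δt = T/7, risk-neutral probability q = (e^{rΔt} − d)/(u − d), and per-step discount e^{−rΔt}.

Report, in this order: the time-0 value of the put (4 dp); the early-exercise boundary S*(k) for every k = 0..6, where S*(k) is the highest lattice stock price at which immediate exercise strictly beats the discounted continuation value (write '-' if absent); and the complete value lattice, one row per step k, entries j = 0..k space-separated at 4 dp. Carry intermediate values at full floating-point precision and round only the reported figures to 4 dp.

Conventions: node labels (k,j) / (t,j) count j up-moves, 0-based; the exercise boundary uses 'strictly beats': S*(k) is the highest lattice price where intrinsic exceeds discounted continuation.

price = 24.9606
boundary = - - 93.6857 83.8514 93.6857 104.6735 116.9500
tree:
24.9606
33.7086 16.4186
43.9643 23.7450 9.2138
53.7986 33.0623 14.6147 3.8696
62.6007 43.9643 22.4394 6.8866 0.8698
70.4787 53.7986 32.9765 12.0637 1.7417 0.0000
77.5298 62.6007 43.9643 20.7000 3.4876 0.0000 0.0000
83.8408 70.4787 53.7986 32.9765 6.9837 0.0000 0.0000 0.0000

params: Δt=0.07843 u=1.11728 d=0.89503 q=0.49778 e^(-rΔt)=0.99437
t_7 payoffs: 83.8408 70.4787 53.7986 32.9765 6.9837 0.0000 0.0000 0.0000
t_6: node(6,0) S=60.1202 payoff=77.5298 vs cont=76.7547 → 77.5298 [stop]  node(6,1) S=75.0493 payoff=62.6007 vs cont=61.8256 → 62.6007 [stop]  node(6,2) S=93.6857 payoff=43.9643 vs cont=43.1892 → 43.9643 [stop]  node(6,3) S=116.9500 payoff=20.7000 vs cont=19.9249 → 20.7000 [stop]  node(6,4) S=145.9913 payoff=0.0000 vs cont=3.4876 → 3.4876 [wait]  node(6,5) S=182.2442 payoff=0.0000 vs cont=0.0000 → 0.0000 [wait]  node(6,6) S=227.4994 payoff=0.0000 vs cont=0.0000 → 0.0000 [wait]  ⇒ S*(6)=116.9500
t_5: node(5,0) S=67.1713 payoff=70.4787 vs cont=69.7036 → 70.4787 [stop]  node(5,1) S=83.8514 payoff=53.7986 vs cont=53.0235 → 53.7986 [stop]  node(5,2) S=104.6735 payoff=32.9765 vs cont=32.2014 → 32.9765 [stop]  node(5,3) S=130.6663 payoff=6.9837 vs cont=12.0637 → 12.0637 [wait]  node(5,4) S=163.1136 payoff=0.0000 vs cont=1.7417 → 1.7417 [wait]  node(5,5) S=203.6184 payoff=0.0000 vs cont=0.0000 → 0.0000 [wait]  ⇒ S*(5)=104.6735
t_4: node(4,0) S=75.0493 payoff=62.6007 vs cont=61.8256 → 62.6007 [stop]  node(4,1) S=93.6857 payoff=43.9643 vs cont=43.1892 → 43.9643 [stop]  node(4,2) S=116.9500 payoff=20.7000 vs cont=22.4394 → 22.4394 [wait]  node(4,3) S=145.9913 payoff=0.0000 vs cont=6.8866 → 6.8866 [wait]  node(4,4) S=182.2442 payoff=0.0000 vs cont=0.8698 → 0.8698 [wait]  ⇒ S*(4)=93.6857
t_3: node(3,0) S=83.8514 payoff=53.7986 vs cont=53.0235 → 53.7986 [stop]  node(3,1) S=104.6735 payoff=32.9765 vs cont=33.0623 → 33.0623 [wait]  node(3,2) S=130.6663 payoff=6.9837 vs cont=14.6147 → 14.6147 [wait]  node(3,3) S=163.1136 payoff=0.0000 vs cont=3.8696 → 3.8696 [wait]  ⇒ S*(3)=83.8514
t_2: node(2,0) S=93.6857 payoff=43.9643 vs cont=43.2316 → 43.9643 [stop]  node(2,1) S=116.9500 payoff=20.7000 vs cont=23.7450 → 23.7450 [wait]  node(2,2) S=145.9913 payoff=0.0000 vs cont=9.2138 → 9.2138 [wait]  ⇒ S*(2)=93.6857
t_1: node(1,0) S=104.6735 payoff=32.9765 vs cont=33.7086 → 33.7086 [wait]  node(1,1) S=130.6663 payoff=6.9837 vs cont=16.4186 → 16.4186 [wait]  ⇒ S*(1)=-
t_0: node(0,0) S=116.9500 payoff=20.7000 vs cont=24.9606 → 24.9606 [wait]  ⇒ S*(0)=-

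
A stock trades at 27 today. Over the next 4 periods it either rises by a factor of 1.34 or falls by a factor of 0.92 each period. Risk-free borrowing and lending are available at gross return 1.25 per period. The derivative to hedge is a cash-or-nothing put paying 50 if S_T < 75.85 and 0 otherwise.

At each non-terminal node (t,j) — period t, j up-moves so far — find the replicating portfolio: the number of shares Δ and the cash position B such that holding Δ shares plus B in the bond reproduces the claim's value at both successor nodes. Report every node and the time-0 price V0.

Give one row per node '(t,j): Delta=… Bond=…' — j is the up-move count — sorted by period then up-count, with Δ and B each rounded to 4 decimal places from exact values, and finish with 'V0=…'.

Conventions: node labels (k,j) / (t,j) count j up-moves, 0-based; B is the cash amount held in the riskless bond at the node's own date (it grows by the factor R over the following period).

(0,0): Delta=-1.0950 Bond=42.2402
(1,0): Delta=0.0000 Bond=25.6000
(1,1): Delta=-1.3001 Bond=60.2185
(2,0): Delta=0.0000 Bond=32.0000
(2,1): Delta=0.0000 Bond=32.0000
(2,2): Delta=-1.5435 Bond=87.0748
(3,0): Delta=0.0000 Bond=40.0000
(3,1): Delta=0.0000 Bond=40.0000
(3,2): Delta=0.0000 Bond=40.0000
(3,3): Delta=-1.8325 Bond=127.6190
V0=12.6747

The replicating-portfolio and risk-neutral prices coincide; use p* = (1.25−0.92)/(1.34−0.92) = 0.7857 for the latter.
Expiry values: V(4,0)=50.0000, V(4,1)=50.0000, V(4,2)=50.0000, V(4,3)=50.0000, V(4,4)=0.0000
  t=3,j=0: stock 21.0246 → up 28.1729 (V=50.0000), down 19.3426 (V=50.0000). Price 40.0000; hedge Δ=0.0000, bond B=40.0000.
  t=3,j=1: stock 30.6228 → up 41.0345 (V=50.0000), down 28.1729 (V=50.0000). Price 40.0000; hedge Δ=0.0000, bond B=40.0000.
  t=3,j=2: stock 44.6027 → up 59.7676 (V=50.0000), down 41.0345 (V=50.0000). Price 40.0000; hedge Δ=0.0000, bond B=40.0000.
  t=3,j=3: stock 64.9648 → up 87.0528 (V=0.0000), down 59.7676 (V=50.0000). Price 8.5714; hedge Δ=-1.8325, bond B=127.6190.
  t=2,j=0: stock 22.8528 → up 30.6228 (V=40.0000), down 21.0246 (V=40.0000). Price 32.0000; hedge Δ=0.0000, bond B=32.0000.
  t=2,j=1: stock 33.2856 → up 44.6027 (V=40.0000), down 30.6228 (V=40.0000). Price 32.0000; hedge Δ=0.0000, bond B=32.0000.
  t=2,j=2: stock 48.4812 → up 64.9648 (V=8.5714), down 44.6027 (V=40.0000). Price 12.2449; hedge Δ=-1.5435, bond B=87.0748.
  t=1,j=0: stock 24.8400 → up 33.2856 (V=32.0000), down 22.8528 (V=32.0000). Price 25.6000; hedge Δ=0.0000, bond B=25.6000.
  t=1,j=1: stock 36.1800 → up 48.4812 (V=12.2449), down 33.2856 (V=32.0000). Price 13.1825; hedge Δ=-1.3001, bond B=60.2185.
  t=0,j=0: stock 27.0000 → up 36.1800 (V=13.1825), down 24.8400 (V=25.6000). Price 12.6747; hedge Δ=-1.0950, bond B=42.2402.
As a check, the time-0 holding Δ(0,0)·S0 + B(0,0) comes to 12.6747 — exactly V0.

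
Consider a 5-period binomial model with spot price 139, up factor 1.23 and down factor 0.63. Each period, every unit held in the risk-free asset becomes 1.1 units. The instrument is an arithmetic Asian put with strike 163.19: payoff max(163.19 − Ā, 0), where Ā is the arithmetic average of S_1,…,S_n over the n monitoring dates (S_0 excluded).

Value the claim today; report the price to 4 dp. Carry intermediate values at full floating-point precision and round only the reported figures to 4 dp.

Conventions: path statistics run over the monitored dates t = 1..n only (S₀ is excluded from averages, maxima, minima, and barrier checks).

price = 11.1842

Under the martingale measure an up-move has probability p* = 0.7833; value the claim as the probability-weighted average of per-path payoffs, discounted 5 periods at R = 1.1.
Enumerate all 2^5 = 32 price paths (U = up ×1.23, D = down ×0.63); each path with k up-moves has probability p*^k·(1−p*)^(5−k).
DDDDD: Ā=42.6374, payoff=120.5526, prob=0.000477
UDDDD: Ā=83.2445, payoff=79.9455, prob=0.001726
DUDDD: Ā=66.5645, payoff=96.6255, prob=0.001726
UUDDD: Ā=129.9592, payoff=33.2308, prob=0.006241
DDUDD: Ā=56.0561, payoff=107.1339, prob=0.001726
UDUDD: Ā=109.4428, payoff=53.7472, prob=0.006241
DUUDD: Ā=92.7628, payoff=70.4272, prob=0.006241
UUUDD: Ā=181.1084, payoff=0.0000, prob=0.022564
DDDUD: Ā=49.4358, payoff=113.7542, prob=0.001726
UDDUD: Ā=96.5175, payoff=66.6725, prob=0.006241
DUDUD: Ā=79.8375, payoff=83.3525, prob=0.006241
UUDUD: Ā=155.8732, payoff=7.3168, prob=0.022564
DDUUD: Ā=69.3291, payoff=93.8609, prob=0.006241
UDUUD: Ā=135.3568, payoff=27.8332, prob=0.022564
DUUUD: Ā=118.6768, payoff=44.5132, prob=0.022564
UUUUD: Ā=231.7024, payoff=0.0000, prob=0.081579
DDDDU: Ā=45.2650, payoff=117.9250, prob=0.001726
UDDDU: Ā=88.3746, payoff=74.8154, prob=0.006241
DUDDU: Ā=71.6946, payoff=91.4954, prob=0.006241
UUDDU: Ā=139.9751, payoff=23.2149, prob=0.022564
DDUDU: Ā=61.1862, payoff=102.0038, prob=0.006241
UDUDU: Ā=119.4587, payoff=43.7313, prob=0.022564
DUUDU: Ā=102.7787, payoff=60.4113, prob=0.022564
UUUDU: Ā=200.6632, payoff=0.0000, prob=0.081579
DDDUU: Ā=54.5659, payoff=108.6241, prob=0.006241
UDDUU: Ā=106.5334, payoff=56.6566, prob=0.022564
DUDUU: Ā=89.8534, payoff=73.3366, prob=0.022564
UUDUU: Ā=175.4280, payoff=0.0000, prob=0.081579
DDUUU: Ā=79.3450, payoff=83.8450, prob=0.022564
UDUUU: Ā=154.9116, payoff=8.2784, prob=0.081579
DUUUU: Ā=138.2316, payoff=24.9584, prob=0.081579
UUUUU: Ā=269.8807, payoff=0.0000, prob=0.294940
Price = Σ prob·payoff / R^5 = 18.012234 / 1.610510 = 11.1842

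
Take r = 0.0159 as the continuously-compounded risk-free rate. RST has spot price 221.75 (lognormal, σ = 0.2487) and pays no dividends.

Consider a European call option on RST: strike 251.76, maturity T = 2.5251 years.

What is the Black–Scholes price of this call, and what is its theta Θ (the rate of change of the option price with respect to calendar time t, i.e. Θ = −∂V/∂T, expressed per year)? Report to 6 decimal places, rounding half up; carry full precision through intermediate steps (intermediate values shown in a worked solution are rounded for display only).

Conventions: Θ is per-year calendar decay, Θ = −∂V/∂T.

σ√T = 0.2487·√2.5251 = 0.395198
d₁ = (ln(S/K) + (r+σ²/2)T) / (σ√T) = (ln(221.75/251.76) + (0.0159+0.2487²/2)·2.5251) / 0.395198 = (-0.126926 + 0.118240) / 0.395198 = -0.021978
d₂ = d₁ − σ√T = -0.021978 − 0.395198 = -0.417176
e^{−rT} = 0.960646
N(d₁) = 0.491233,  N(d₂) = 0.338275
Call price V = S·N(d₁) − K·e^{−rT}·N(d₂) = 108.930858 − 81.812512 = 27.118346
φ(d₁) = (1/√(2π))·e^{−d₁²/2} = 0.398846
Θ = −S·φ(d₁)·σ/(2√T) − r·K·e^{−rT}·N(d₂) = −6.921103 − 1.300819 = -8.221922

price = 27.118346
Θ = -8.221922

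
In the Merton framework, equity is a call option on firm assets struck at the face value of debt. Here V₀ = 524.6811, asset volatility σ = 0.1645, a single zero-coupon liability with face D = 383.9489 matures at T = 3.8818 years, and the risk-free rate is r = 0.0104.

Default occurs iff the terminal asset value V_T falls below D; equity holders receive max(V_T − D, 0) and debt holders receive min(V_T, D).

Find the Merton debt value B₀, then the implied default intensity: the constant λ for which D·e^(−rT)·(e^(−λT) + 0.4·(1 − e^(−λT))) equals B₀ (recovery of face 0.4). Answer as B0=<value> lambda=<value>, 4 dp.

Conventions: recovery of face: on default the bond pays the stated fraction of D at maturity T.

B0=358.8277 lambda=0.0118

Apply the equity-as-call identities (strike 383.9489, horizon 3.8818 years):
d₁ = [ln(V₀/D) + (r + σ²/2)T] / (σ√T)
   = [ln(524.6811/383.9489) + (0.0104 + 0.5·0.1645²)·3.8818] / (0.1645·√3.8818)
   = [0.312281 + 0.092892] / 0.324103 = 1.250139
d₂ = d₁ − σ√T = 1.250139 − 0.324103 = 0.926036
N(d₁) = 0.894376,  N(d₂) = 0.822786,  e^(−rT) = 0.960433
E₀ = V₀·N(d₁) − D·e^(−rT)·N(d₂)
   = 524.6811·0.894376 − 383.9489·0.960433·0.822786 = 165.853447
B₀ = V₀ − E₀ = 524.6811 − 165.853447 = 358.827653
e^(−λT) = (B₀·e^(rT)/D − 0.4)/(1 − 0.4) = (358.8277·1.041197/383.9489 − 0.4)/0.6 = 0.95512126
λ = −ln(0.95512126)/3.8818 = 0.011829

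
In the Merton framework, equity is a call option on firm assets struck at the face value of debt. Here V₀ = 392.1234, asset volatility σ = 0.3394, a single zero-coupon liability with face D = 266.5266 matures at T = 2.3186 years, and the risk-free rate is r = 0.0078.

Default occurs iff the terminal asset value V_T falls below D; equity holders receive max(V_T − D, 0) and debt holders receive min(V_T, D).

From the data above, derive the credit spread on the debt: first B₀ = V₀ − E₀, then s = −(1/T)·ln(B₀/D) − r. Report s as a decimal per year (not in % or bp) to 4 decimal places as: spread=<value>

Work the structural quantities from V₀ = 392.1234 against face 266.5266:
d₁ = [ln(V₀/D) + (r + σ²/2)T] / (σ√T)
   = [ln(392.1234/266.5266) + (0.0078 + 0.5·0.3394²)·2.3186] / (0.3394·√2.3186)
   = [0.386103 + 0.151628] / 0.516803 = 1.040494
d₂ = d₁ − σ√T = 1.040494 − 0.516803 = 0.523691
N(d₁) = 0.850945,  N(d₂) = 0.699753,  e^(−rT) = 0.982077
E₀ = V₀·N(d₁) − D·e^(−rT)·N(d₂)
   = 392.1234·0.850945 − 266.5266·0.982077·0.699753 = 150.515074
B₀ = V₀ − E₀ = 392.1234 − 150.515074 = 241.608326
spread = −(1/T)·ln(B₀/D) − r = −(1/2.3186)·ln(241.608326/266.5266) − 0.0078 = 0.03453422

spread=0.0345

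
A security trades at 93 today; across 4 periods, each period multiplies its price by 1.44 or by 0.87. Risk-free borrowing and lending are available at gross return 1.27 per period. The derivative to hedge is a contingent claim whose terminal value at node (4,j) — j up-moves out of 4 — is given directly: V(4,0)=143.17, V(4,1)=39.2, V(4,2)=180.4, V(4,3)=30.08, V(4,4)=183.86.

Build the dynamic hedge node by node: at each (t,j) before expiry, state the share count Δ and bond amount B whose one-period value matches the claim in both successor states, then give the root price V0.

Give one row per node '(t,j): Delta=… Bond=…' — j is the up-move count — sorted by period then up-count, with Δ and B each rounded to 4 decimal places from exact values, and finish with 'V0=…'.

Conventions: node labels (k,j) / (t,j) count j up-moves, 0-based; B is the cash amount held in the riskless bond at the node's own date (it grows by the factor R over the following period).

Under the risk-neutral measure, an up-move has probability p* = (R−d)/(u−d) = 0.7018 and values discount at R = 1.27.
Terminal payoffs: V(4,0)=143.1700, V(4,1)=39.2000, V(4,2)=180.4000, V(4,3)=30.0800, V(4,4)=183.8600
Node (3,0) S=61.2408: V=(p*·39.2000+(1−p*)·143.1700)/1.27=55.2824; Δ=(39.2000−143.1700)/(88.1867−53.2795)=-2.9785; B=V−Δ·S=237.6859
Node (3,1) S=101.3640: V=(p*·180.4000+(1−p*)·39.2000)/1.27=108.8880; Δ=(180.4000−39.2000)/(145.9642−88.1867)=2.4439; B=V−Δ·S=-138.8313
Node (3,2) S=167.7750: V=(p*·30.0800+(1−p*)·180.4000)/1.27=58.9860; Δ=(30.0800−180.4000)/(241.5960−145.9642)=-1.5719; B=V−Δ·S=322.7053
Node (3,3) S=277.6965: V=(p*·183.8600+(1−p*)·30.0800)/1.27=108.6581; Δ=(183.8600−30.0800)/(399.8830−241.5960)=0.9715; B=V−Δ·S=-161.1314
Node (2,0) S=70.3917: V=(p*·108.8880+(1−p*)·55.2824)/1.27=73.1499; Δ=(108.8880−55.2824)/(101.3640−61.2408)=1.3360; B=V−Δ·S=-20.8951
Node (2,1) S=116.5104: V=(p*·58.9860+(1−p*)·108.8880)/1.27=58.1646; Δ=(58.9860−108.8880)/(167.7750−101.3640)=-0.7514; B=V−Δ·S=145.7119
Node (2,2) S=192.8448: V=(p*·108.6581+(1−p*)·58.9860)/1.27=73.8926; Δ=(108.6581−58.9860)/(277.6965−167.7750)=0.4519; B=V−Δ·S=-13.2513
Node (1,0) S=80.9100: V=(p*·58.1646+(1−p*)·73.1499)/1.27=49.3180; Δ=(58.1646−73.1499)/(116.5104−70.3917)=-0.3249; B=V−Δ·S=75.6079
Node (1,1) S=133.9200: V=(p*·73.8926+(1−p*)·58.1646)/1.27=54.4896; Δ=(73.8926−58.1646)/(192.8448−116.5104)=0.2060; B=V−Δ·S=26.8966
Node (0,0) S=93.0000: V=(p*·54.4896+(1−p*)·49.3180)/1.27=41.6907; Δ=(54.4896−49.3180)/(133.9200−80.9100)=0.0976; B=V−Δ·S=32.6178
Sanity check at the root: Δ(0,0)·S0 + B(0,0) reproduces V0 = 41.6907.

(0,0): Delta=0.0976 Bond=32.6178
(1,0): Delta=-0.3249 Bond=75.6079
(1,1): Delta=0.2060 Bond=26.8966
(2,0): Delta=1.3360 Bond=-20.8951
(2,1): Delta=-0.7514 Bond=145.7119
(2,2): Delta=0.4519 Bond=-13.2513
(3,0): Delta=-2.9785 Bond=237.6859
(3,1): Delta=2.4439 Bond=-138.8313
(3,2): Delta=-1.5719 Bond=322.7053
(3,3): Delta=0.9715 Bond=-161.1314
V0=41.6907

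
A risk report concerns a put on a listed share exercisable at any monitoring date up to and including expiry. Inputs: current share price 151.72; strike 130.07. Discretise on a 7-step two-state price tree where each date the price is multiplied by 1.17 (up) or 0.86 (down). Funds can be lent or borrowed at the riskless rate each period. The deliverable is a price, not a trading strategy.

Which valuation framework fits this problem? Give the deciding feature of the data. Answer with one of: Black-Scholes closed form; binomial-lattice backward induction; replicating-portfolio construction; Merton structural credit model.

framework: binomial-lattice backward induction

Key observation: an American put (K = 130.07, S₀ = 151.72) on a 7-date tree has no closed form — the optimal stopping decision is embedded and must be resolved recursively from expiry.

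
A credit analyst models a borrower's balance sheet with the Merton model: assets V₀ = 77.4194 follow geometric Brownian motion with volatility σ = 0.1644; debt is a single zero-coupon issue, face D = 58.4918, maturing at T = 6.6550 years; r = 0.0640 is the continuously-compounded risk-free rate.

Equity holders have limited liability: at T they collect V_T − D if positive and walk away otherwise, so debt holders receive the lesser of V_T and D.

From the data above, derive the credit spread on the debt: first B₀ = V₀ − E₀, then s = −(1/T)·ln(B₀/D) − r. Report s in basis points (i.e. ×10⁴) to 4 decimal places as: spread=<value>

spread=17.8505

Equity is a call on the firm's assets struck at D = 58.4918:
d₁ = [ln(V₀/D) + (r + σ²/2)T] / (σ√T)
   = [ln(77.4194/58.4918) + (0.0640 + 0.5·0.1644²)·6.6550] / (0.1644·√6.6550)
   = [0.280351 + 0.515854] / 0.424107 = 1.877365
d₂ = d₁ − σ√T = 1.877365 − 0.424107 = 1.453258
N(d₁) = 0.969766,  N(d₂) = 0.926924,  e^(−rT) = 0.653169
E₀ = V₀·N(d₁) − D·e^(−rT)·N(d₂)
   = 77.4194·0.969766 − 58.4918·0.653169·0.926924 = 39.665566
B₀ = V₀ − E₀ = 77.4194 − 39.665566 = 37.753834
spread = −(1/T)·ln(B₀/D) − r = −(1/6.6550)·ln(37.753834/58.4918) − 0.0640 = 0.00178505
in basis points: 0.00178505 × 10⁴ = 17.8505 bp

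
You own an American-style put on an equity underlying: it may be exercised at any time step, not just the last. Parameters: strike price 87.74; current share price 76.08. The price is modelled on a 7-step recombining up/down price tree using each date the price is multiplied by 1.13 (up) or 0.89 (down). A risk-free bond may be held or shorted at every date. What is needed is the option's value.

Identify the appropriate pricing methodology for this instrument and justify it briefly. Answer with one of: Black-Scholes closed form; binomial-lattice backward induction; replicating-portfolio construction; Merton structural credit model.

Key observation: an American put (K = 87.74, S₀ = 76.08) on a 7-date tree has no closed form — the optimal stopping decision is embedded and must be resolved recursively from expiry.

framework: binomial-lattice backward induction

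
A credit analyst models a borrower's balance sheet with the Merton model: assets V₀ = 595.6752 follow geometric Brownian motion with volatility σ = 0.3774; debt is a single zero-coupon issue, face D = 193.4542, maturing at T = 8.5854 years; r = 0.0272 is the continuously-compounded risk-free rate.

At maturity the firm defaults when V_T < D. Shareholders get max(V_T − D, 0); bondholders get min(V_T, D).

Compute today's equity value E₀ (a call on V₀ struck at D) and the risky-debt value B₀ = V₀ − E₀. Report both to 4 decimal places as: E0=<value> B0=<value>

Equity is a call on the firm's assets struck at D = 193.4542:
d₁ = [ln(V₀/D) + (r + σ²/2)T] / (σ√T)
   = [ln(595.6752/193.4542) + (0.0272 + 0.5·0.3774²)·8.5854] / (0.3774·√8.5854)
   = [1.124655 + 0.844935] / 1.105814 = 1.781122
d₂ = d₁ − σ√T = 1.781122 − 1.105814 = 0.675308
N(d₁) = 0.962554,  N(d₂) = 0.750260,  e^(−rT) = 0.791739
E₀ = V₀·N(d₁) − D·e^(−rT)·N(d₂)
   = 595.6752·0.962554 − 193.4542·0.791739·0.750260 = 458.455590
B₀ = V₀ − E₀ = 595.6752 − 458.455590 = 137.219610

E0=458.4556 B0=137.2196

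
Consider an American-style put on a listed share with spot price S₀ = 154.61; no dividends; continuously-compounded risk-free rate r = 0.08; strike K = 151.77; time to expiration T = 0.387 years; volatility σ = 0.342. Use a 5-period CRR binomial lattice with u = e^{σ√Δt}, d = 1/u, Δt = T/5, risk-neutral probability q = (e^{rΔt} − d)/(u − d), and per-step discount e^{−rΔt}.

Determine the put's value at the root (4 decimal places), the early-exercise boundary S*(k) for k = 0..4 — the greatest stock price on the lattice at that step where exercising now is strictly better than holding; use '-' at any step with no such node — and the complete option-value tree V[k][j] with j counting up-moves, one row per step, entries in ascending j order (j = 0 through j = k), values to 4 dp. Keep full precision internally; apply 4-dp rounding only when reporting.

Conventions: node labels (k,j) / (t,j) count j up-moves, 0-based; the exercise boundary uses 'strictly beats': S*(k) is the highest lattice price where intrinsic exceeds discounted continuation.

price = 10.3594
boundary = - - - 116.2175 127.8185
tree:
10.3594
16.2898 4.7611
24.6643 8.4047 1.3019
35.5525 14.4547 2.6670 0.0000
46.1005 23.9515 5.4636 0.0000 0.0000
55.6912 35.5525 11.1926 0.0000 0.0000 0.0000

params: Δt=0.07740 u=1.09982 d=0.90924 q=0.50882 e^(-rΔt)=0.99383
t_5 payoffs: 55.6912 35.5525 11.1926 0.0000 0.0000 0.0000
t_4: node(4,0) S=105.6695 payoff=46.1005 vs cont=45.1636 → 46.1005 [stop]  node(4,1) S=127.8185 payoff=23.9515 vs cont=23.0147 → 23.9515 [stop]  node(4,2) S=154.6100 payoff=0.0000 vs cont=5.4636 → 5.4636 [wait]  node(4,3) S=187.0172 payoff=0.0000 vs cont=0.0000 → 0.0000 [wait]  node(4,4) S=226.2171 payoff=0.0000 vs cont=0.0000 → 0.0000 [wait]  ⇒ S*(4)=127.8185
t_3: node(3,0) S=116.2175 payoff=35.5525 vs cont=34.6156 → 35.5525 [stop]  node(3,1) S=140.5774 payoff=11.1926 vs cont=14.4547 → 14.4547 [wait]  node(3,2) S=170.0433 payoff=0.0000 vs cont=2.6670 → 2.6670 [wait]  node(3,3) S=205.6854 payoff=0.0000 vs cont=0.0000 → 0.0000 [wait]  ⇒ S*(3)=116.2175
t_2: node(2,0) S=127.8185 payoff=23.9515 vs cont=24.6643 → 24.6643 [wait]  node(2,1) S=154.6100 payoff=0.0000 vs cont=8.4047 → 8.4047 [wait]  node(2,2) S=187.0172 payoff=0.0000 vs cont=1.3019 → 1.3019 [wait]  ⇒ S*(2)=-
t_1: node(1,0) S=140.5774 payoff=11.1926 vs cont=16.2898 → 16.2898 [wait]  node(1,1) S=170.0433 payoff=0.0000 vs cont=4.7611 → 4.7611 [wait]  ⇒ S*(1)=-
t_0: node(0,0) S=154.6100 payoff=0.0000 vs cont=10.3594 → 10.3594 [wait]  ⇒ S*(0)=-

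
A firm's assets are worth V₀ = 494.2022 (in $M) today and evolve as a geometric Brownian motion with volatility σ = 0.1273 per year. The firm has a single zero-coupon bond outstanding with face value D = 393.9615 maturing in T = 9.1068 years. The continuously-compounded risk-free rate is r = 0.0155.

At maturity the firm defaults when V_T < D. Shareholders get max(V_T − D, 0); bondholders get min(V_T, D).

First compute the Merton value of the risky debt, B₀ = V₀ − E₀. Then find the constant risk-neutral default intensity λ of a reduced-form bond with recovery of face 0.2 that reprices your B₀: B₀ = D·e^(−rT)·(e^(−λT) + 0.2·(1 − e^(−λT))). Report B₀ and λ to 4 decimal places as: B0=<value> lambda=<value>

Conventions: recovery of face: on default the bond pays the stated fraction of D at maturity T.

B0=328.0024 lambda=0.0058

Apply the equity-as-call identities (strike 393.9615, horizon 9.1068 years):
d₁ = [ln(V₀/D) + (r + σ²/2)T] / (σ√T)
   = [ln(494.2022/393.9615) + (0.0155 + 0.5·0.1273²)·9.1068] / (0.1273·√9.1068)
   = [0.226692 + 0.214945] / 0.384159 = 1.149617
d₂ = d₁ − σ√T = 1.149617 − 0.384159 = 0.765458
N(d₁) = 0.874849,  N(d₂) = 0.778001,  e^(−rT) = 0.868354
E₀ = V₀·N(d₁) − D·e^(−rT)·N(d₂)
   = 494.2022·0.874849 − 393.9615·0.868354·0.778001 = 166.199830
B₀ = V₀ − E₀ = 494.2022 − 166.199830 = 328.002370
e^(−λT) = (B₀·e^(rT)/D − 0.2)/(1 − 0.2) = (328.0024·1.151604/393.9615 − 0.2)/0.8 = 0.94849510
λ = −ln(0.94849510)/9.1068 = 0.005807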